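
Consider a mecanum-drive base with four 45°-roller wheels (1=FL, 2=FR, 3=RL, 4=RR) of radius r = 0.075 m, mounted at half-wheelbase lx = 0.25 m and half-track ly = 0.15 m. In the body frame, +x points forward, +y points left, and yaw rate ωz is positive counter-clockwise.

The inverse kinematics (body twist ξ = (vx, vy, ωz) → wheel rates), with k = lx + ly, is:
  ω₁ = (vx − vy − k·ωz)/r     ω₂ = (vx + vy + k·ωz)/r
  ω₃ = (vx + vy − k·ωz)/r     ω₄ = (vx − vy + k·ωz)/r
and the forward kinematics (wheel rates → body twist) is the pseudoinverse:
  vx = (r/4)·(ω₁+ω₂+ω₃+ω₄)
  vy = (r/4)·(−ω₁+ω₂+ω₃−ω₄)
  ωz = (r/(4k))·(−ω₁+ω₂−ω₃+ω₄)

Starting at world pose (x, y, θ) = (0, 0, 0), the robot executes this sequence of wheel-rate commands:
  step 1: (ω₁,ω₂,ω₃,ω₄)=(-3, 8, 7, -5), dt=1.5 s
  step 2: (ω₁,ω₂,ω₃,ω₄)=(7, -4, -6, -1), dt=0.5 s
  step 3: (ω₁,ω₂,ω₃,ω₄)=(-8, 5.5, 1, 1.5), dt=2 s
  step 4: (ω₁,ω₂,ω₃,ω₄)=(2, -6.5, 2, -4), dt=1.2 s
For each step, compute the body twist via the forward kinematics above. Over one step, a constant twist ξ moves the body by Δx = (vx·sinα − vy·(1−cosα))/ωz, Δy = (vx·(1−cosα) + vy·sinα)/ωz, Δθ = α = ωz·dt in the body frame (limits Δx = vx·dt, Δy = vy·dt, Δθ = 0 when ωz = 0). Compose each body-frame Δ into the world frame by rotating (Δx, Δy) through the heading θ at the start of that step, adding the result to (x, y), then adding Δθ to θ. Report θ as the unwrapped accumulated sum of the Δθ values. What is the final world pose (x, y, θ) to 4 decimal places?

step 1: ξ=(vx,vy,ωz)=(0.1313, 0.4313, -0.0469), dt=1.5 → body Δ=(0.2194, 0.6394, -0.0703) → world pose (0.2194, 0.6394, -0.0703)
step 2: ξ=(vx,vy,ωz)=(-0.0750, -0.3000, -0.2812), dt=0.5 → body Δ=(-0.0479, -0.1469, -0.1406) → world pose (0.1613, 0.4963, -0.2109)
step 3: ξ=(vx,vy,ωz)=(0.0000, 0.2437, 0.6562), dt=2.0 → body Δ=(-0.2766, 0.3591, 1.3125) → world pose (-0.0339, 0.9053, 1.1016)
step 4: ξ=(vx,vy,ωz)=(-0.1219, -0.0469, -0.6797), dt=1.2 → body Δ=(-0.1523, 0.0062, -0.8156) → world pose (-0.1083, 0.7723, 0.2859)

(-0.1083, 0.7723, 0.2859)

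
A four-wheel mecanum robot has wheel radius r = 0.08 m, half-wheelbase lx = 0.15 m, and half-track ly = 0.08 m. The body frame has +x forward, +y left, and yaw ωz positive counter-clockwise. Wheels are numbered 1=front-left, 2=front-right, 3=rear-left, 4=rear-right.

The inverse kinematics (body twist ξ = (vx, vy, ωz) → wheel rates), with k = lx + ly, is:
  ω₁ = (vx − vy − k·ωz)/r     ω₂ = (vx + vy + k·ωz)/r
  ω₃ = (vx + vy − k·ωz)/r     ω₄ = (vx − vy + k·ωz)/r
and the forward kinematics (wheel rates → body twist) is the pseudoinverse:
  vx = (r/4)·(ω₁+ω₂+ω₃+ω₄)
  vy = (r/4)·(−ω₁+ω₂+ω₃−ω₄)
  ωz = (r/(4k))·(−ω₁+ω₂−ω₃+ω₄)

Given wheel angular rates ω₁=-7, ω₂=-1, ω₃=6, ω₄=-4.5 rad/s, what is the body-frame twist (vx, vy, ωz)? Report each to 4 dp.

k = lx + ly = 0.15 + 0.08 = 0.2300
ω₁+ω₂+ω₃+ω₄ = -6.5000  →  vx = (0.08/4)·-6.5000 = -0.1300
−ω₁+ω₂+ω₃−ω₄ = 16.5000  →  vy = (0.08/4)·16.5000 = 0.3300
−ω₁+ω₂−ω₃+ω₄ = -4.5000  →  ωz = (0.08/0.9200)·-4.5000 = -0.3913

(-0.1300, 0.3300, -0.3913)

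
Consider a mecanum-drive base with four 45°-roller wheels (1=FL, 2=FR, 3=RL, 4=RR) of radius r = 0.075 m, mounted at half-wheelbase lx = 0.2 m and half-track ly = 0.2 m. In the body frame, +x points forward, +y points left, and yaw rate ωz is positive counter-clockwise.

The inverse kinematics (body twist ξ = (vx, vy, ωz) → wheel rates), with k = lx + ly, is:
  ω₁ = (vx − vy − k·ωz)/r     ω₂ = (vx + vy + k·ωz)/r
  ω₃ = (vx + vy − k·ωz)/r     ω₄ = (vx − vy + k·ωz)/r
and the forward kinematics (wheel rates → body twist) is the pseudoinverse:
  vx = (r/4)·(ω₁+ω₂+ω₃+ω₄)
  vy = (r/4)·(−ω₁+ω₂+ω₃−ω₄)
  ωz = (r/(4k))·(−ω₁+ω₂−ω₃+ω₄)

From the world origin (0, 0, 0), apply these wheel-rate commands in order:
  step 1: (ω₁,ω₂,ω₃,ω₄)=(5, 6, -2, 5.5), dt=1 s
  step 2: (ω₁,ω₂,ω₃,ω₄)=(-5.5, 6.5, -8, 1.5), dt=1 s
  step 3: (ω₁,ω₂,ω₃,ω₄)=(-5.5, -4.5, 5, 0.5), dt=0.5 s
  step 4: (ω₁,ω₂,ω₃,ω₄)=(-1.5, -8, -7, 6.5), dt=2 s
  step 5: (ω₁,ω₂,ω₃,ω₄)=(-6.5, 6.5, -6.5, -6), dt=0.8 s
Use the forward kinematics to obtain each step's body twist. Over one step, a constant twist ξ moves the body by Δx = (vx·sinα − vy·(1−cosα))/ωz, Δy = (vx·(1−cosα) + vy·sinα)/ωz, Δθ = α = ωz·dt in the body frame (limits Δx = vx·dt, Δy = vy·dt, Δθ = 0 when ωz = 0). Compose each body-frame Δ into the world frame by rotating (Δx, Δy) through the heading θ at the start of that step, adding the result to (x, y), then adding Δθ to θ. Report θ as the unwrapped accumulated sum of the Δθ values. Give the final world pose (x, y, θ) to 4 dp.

(0.8652, -0.7132, 2.4867)

step 1: ξ=(vx,vy,ωz)=(0.2719, -0.1219, 0.3984), dt=1.0 → body Δ=(0.2887, -0.0652, 0.3984) → world pose (0.2887, -0.0652, 0.3984)
step 2: ξ=(vx,vy,ωz)=(-0.1031, 0.0469, 1.0078), dt=1.0 → body Δ=(-0.1082, -0.0084, 1.0078) → world pose (0.1922, -0.1149, 1.4062)
step 3: ξ=(vx,vy,ωz)=(-0.0844, 0.1031, -0.1641), dt=0.5 → body Δ=(-0.0400, 0.0532, -0.0820) → world pose (0.1331, -0.1457, 1.3242)
step 4: ξ=(vx,vy,ωz)=(-0.1875, -0.3750, 0.3281), dt=2.0 → body Δ=(-0.1113, -0.8160, 0.6562) → world pose (0.8973, -0.4528, 1.9805)
step 5: ξ=(vx,vy,ωz)=(-0.2344, 0.2344, 0.6328), dt=0.8 → body Δ=(-0.2260, 0.1331, 0.5062) → world pose (0.8652, -0.7132, 2.4867)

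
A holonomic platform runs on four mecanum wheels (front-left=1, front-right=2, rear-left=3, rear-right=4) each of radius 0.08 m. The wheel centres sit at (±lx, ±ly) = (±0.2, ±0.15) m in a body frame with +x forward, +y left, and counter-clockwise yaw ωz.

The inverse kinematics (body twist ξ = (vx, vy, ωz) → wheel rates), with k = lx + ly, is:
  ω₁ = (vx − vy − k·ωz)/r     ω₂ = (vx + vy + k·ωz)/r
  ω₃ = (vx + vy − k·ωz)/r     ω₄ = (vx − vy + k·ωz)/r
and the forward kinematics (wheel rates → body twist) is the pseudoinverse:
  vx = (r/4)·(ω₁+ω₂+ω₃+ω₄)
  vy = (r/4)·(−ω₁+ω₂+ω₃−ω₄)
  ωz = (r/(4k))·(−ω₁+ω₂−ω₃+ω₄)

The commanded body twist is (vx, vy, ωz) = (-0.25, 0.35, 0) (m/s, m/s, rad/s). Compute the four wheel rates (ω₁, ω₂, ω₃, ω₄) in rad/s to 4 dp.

(-7.5000, 1.2500, 1.2500, -7.5000)

k = lx + ly = 0.2 + 0.15 = 0.3500;  k·ωz = 0.3500·0 = 0.0000
ω₁ (FL) = (vx − vy − k·ωz)/r = -0.6000/0.08 = -7.5000
ω₂ (FR) = (vx + vy + k·ωz)/r = 0.1000/0.08 = 1.2500
ω₃ (RL) = (vx + vy − k·ωz)/r = 0.1000/0.08 = 1.2500
ω₄ (RR) = (vx − vy + k·ωz)/r = -0.6000/0.08 = -7.5000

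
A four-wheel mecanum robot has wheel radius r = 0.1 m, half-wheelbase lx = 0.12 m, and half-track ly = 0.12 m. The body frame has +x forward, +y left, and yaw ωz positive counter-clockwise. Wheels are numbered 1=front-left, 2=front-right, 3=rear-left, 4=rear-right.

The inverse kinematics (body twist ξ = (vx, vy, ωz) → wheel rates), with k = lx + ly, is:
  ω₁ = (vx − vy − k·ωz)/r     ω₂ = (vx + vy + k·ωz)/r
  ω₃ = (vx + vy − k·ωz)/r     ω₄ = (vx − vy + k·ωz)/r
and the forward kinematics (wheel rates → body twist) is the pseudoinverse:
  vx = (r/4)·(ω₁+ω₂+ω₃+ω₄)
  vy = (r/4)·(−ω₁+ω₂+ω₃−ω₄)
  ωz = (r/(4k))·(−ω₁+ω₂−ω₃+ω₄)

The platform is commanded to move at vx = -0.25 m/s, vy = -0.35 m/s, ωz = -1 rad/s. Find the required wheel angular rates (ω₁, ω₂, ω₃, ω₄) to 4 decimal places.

k = lx + ly = 0.12 + 0.12 = 0.2400;  k·ωz = 0.2400·-1 = -0.2400
ω₁ (FL) = (vx − vy − k·ωz)/r = 0.3400/0.1 = 3.4000
ω₂ (FR) = (vx + vy + k·ωz)/r = -0.8400/0.1 = -8.4000
ω₃ (RL) = (vx + vy − k·ωz)/r = -0.3600/0.1 = -3.6000
ω₄ (RR) = (vx − vy + k·ωz)/r = -0.1400/0.1 = -1.4000

(3.4000, -8.4000, -3.6000, -1.4000)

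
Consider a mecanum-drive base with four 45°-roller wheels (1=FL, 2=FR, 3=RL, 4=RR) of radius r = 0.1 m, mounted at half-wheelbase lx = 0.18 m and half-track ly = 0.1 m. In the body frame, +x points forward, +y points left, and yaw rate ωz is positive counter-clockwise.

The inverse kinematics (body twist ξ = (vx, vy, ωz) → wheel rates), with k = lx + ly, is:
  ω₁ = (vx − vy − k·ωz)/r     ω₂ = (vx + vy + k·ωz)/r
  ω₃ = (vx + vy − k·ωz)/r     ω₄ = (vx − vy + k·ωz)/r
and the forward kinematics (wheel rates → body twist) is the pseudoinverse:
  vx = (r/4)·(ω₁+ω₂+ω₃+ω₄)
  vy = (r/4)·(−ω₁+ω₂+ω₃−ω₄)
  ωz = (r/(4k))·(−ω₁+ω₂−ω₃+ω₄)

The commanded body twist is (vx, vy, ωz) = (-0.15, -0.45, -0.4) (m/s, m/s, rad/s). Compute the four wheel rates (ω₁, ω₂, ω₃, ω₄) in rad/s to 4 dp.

(4.1200, -7.1200, -4.8800, 1.8800)

k = lx + ly = 0.18 + 0.1 = 0.2800;  k·ωz = 0.2800·-0.4 = -0.1120
ω₁ (FL) = (vx − vy − k·ωz)/r = 0.4120/0.1 = 4.1200
ω₂ (FR) = (vx + vy + k·ωz)/r = -0.7120/0.1 = -7.1200
ω₃ (RL) = (vx + vy − k·ωz)/r = -0.4880/0.1 = -4.8800
ω₄ (RR) = (vx − vy + k·ωz)/r = 0.1880/0.1 = 1.8800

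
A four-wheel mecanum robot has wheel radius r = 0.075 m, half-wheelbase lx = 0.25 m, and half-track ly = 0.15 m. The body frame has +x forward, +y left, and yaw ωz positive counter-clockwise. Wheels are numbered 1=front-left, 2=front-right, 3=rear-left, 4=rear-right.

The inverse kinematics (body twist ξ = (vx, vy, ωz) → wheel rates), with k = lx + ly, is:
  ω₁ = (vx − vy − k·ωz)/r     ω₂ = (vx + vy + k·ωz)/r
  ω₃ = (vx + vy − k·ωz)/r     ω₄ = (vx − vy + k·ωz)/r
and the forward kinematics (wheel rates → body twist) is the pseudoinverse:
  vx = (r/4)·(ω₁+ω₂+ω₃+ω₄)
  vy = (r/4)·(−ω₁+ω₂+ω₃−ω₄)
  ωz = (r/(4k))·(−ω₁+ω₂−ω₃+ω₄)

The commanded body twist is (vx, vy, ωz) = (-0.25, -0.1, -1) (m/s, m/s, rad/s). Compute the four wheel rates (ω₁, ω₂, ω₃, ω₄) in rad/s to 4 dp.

(3.3333, -10.0000, 0.6667, -7.3333)

k = lx + ly = 0.25 + 0.15 = 0.4000;  k·ωz = 0.4000·-1 = -0.4000
ω₁ (FL) = (vx − vy − k·ωz)/r = 0.2500/0.075 = 3.3333
ω₂ (FR) = (vx + vy + k·ωz)/r = -0.7500/0.075 = -10.0000
ω₃ (RL) = (vx + vy − k·ωz)/r = 0.0500/0.075 = 0.6667
ω₄ (RR) = (vx − vy + k·ωz)/r = -0.5500/0.075 = -7.3333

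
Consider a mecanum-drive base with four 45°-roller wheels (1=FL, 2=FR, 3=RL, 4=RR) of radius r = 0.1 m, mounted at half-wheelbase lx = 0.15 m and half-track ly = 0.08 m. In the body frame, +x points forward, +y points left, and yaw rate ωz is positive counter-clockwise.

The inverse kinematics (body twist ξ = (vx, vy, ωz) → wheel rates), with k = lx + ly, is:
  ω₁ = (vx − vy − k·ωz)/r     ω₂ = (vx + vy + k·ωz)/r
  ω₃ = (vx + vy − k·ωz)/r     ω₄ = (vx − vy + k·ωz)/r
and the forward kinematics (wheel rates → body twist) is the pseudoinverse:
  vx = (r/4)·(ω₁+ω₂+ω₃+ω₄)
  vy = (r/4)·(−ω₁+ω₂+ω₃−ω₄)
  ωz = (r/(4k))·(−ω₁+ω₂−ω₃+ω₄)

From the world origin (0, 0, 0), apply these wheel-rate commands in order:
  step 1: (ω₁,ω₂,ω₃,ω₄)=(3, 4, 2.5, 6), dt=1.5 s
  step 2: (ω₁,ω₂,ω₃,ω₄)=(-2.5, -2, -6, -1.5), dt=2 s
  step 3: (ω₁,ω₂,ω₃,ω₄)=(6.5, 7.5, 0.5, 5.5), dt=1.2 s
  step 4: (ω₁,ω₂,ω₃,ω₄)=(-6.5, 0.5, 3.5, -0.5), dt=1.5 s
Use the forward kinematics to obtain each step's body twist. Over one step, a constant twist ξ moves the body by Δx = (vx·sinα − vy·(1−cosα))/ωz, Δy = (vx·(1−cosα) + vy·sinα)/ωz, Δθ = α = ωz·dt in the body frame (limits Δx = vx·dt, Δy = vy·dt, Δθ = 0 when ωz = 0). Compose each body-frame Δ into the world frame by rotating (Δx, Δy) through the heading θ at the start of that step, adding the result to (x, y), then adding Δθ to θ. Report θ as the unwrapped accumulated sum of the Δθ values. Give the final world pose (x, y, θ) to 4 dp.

(0.3126, -0.3678, 3.0924)

step 1: ξ=(vx,vy,ωz)=(0.3875, -0.0625, 0.4891), dt=1.5 → body Δ=(0.5634, 0.1183, 0.7337) → world pose (0.5634, 0.1183, 0.7337)
step 2: ξ=(vx,vy,ωz)=(-0.3000, -0.1000, 0.5435), dt=2.0 → body Δ=(-0.3902, -0.4581, 1.0870) → world pose (0.5803, -0.4833, 1.8207)
step 3: ξ=(vx,vy,ωz)=(0.5000, -0.1000, 0.6522), dt=1.2 → body Δ=(0.5852, 0.1149, 0.7826) → world pose (0.3242, 0.0554, 2.6033)
step 4: ξ=(vx,vy,ωz)=(-0.0750, 0.2750, 0.3261), dt=1.5 → body Δ=(-0.2070, 0.3693, 0.4891) → world pose (0.3126, -0.3678, 3.0924)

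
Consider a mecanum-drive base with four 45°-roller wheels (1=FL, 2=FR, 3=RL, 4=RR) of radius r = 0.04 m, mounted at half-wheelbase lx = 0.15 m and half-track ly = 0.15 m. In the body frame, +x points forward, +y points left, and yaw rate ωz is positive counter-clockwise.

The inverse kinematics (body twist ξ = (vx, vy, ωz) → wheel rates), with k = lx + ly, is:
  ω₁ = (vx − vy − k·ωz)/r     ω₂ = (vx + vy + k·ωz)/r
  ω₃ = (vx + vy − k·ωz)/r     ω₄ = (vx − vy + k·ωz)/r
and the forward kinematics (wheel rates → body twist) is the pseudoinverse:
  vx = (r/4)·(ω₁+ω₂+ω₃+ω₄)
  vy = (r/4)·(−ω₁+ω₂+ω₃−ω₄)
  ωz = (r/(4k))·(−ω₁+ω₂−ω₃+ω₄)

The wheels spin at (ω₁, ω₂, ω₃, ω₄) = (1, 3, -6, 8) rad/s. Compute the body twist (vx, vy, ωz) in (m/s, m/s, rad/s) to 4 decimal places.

k = lx + ly = 0.15 + 0.15 = 0.3000
ω₁+ω₂+ω₃+ω₄ = 6.0000  →  vx = (0.04/4)·6.0000 = 0.0600
−ω₁+ω₂+ω₃−ω₄ = -12.0000  →  vy = (0.04/4)·-12.0000 = -0.1200
−ω₁+ω₂−ω₃+ω₄ = 16.0000  →  ωz = (0.04/1.2000)·16.0000 = 0.5333

(0.0600, -0.1200, 0.5333)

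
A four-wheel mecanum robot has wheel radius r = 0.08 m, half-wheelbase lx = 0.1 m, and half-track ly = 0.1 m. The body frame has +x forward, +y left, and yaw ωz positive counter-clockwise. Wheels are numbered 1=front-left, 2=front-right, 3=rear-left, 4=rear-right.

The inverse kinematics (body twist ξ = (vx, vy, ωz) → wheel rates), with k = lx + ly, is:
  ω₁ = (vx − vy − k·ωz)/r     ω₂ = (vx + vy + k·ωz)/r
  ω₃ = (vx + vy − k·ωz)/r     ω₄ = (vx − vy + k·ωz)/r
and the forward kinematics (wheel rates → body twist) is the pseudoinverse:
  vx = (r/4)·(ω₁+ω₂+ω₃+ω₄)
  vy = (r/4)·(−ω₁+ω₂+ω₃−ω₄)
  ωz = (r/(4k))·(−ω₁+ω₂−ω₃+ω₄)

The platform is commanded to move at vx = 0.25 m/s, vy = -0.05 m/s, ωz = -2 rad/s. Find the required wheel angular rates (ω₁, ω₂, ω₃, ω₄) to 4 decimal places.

(8.7500, -2.5000, 7.5000, -1.2500)

k = lx + ly = 0.1 + 0.1 = 0.2000;  k·ωz = 0.2000·-2 = -0.4000
ω₁ (FL) = (vx − vy − k·ωz)/r = 0.7000/0.08 = 8.7500
ω₂ (FR) = (vx + vy + k·ωz)/r = -0.2000/0.08 = -2.5000
ω₃ (RL) = (vx + vy − k·ωz)/r = 0.6000/0.08 = 7.5000
ω₄ (RR) = (vx − vy + k·ωz)/r = -0.1000/0.08 = -1.2500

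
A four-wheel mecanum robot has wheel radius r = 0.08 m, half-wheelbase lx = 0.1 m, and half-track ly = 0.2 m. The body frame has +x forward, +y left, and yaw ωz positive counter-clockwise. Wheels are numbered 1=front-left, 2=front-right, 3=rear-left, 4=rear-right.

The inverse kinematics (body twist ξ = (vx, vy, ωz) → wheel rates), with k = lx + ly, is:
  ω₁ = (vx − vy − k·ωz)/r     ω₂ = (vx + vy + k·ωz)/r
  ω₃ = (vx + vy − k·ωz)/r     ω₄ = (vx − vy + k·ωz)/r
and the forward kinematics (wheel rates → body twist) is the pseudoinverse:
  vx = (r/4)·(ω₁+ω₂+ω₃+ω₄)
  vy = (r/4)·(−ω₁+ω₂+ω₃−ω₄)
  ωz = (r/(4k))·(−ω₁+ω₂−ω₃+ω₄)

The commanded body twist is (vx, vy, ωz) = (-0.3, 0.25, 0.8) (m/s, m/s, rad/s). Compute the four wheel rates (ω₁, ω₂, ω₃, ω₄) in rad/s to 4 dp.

(-9.8750, 2.3750, -3.6250, -3.8750)

k = lx + ly = 0.1 + 0.2 = 0.3000;  k·ωz = 0.3000·0.8 = 0.2400
ω₁ (FL) = (vx − vy − k·ωz)/r = -0.7900/0.08 = -9.8750
ω₂ (FR) = (vx + vy + k·ωz)/r = 0.1900/0.08 = 2.3750
ω₃ (RL) = (vx + vy − k·ωz)/r = -0.2900/0.08 = -3.6250
ω₄ (RR) = (vx − vy + k·ωz)/r = -0.3100/0.08 = -3.8750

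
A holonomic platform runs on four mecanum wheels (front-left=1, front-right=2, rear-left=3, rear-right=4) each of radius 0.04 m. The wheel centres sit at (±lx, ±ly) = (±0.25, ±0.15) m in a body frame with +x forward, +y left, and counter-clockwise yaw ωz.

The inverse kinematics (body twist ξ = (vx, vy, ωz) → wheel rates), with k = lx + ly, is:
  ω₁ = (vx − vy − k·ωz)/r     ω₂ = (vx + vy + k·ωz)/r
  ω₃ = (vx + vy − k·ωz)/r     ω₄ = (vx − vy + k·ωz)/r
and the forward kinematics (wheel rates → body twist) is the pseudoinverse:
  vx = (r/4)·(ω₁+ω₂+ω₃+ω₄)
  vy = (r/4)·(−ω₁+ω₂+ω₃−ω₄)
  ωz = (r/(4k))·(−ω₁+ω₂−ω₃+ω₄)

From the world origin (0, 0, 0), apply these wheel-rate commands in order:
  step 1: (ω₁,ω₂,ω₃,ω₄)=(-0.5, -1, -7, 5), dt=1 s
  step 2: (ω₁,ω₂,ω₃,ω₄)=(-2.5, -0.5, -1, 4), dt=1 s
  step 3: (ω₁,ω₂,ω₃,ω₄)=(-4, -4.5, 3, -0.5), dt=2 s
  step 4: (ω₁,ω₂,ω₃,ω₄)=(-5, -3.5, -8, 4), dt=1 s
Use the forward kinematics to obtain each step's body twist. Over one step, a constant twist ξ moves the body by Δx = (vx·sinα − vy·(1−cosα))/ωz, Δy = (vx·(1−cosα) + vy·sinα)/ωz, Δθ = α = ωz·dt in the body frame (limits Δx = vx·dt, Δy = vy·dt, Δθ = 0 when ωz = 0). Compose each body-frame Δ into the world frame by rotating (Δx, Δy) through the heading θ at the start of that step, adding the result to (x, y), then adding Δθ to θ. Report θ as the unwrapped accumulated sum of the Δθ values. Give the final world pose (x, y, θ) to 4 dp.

(-0.2083, -0.2896, 0.6000)

step 1: ξ=(vx,vy,ωz)=(-0.0350, -0.1250, 0.2875), dt=1.0 → body Δ=(-0.0167, -0.1283, 0.2875) → world pose (-0.0167, -0.1283, 0.2875)
step 2: ξ=(vx,vy,ωz)=(0.0000, -0.0300, 0.1750), dt=1.0 → body Δ=(0.0026, -0.0298, 0.1750) → world pose (-0.0057, -0.1562, 0.4625)
step 3: ξ=(vx,vy,ωz)=(-0.0600, 0.0300, -0.1000), dt=2.0 → body Δ=(-0.1132, 0.0716, -0.2000) → world pose (-0.1390, -0.1426, 0.2625)
step 4: ξ=(vx,vy,ωz)=(-0.1250, -0.1050, 0.3375), dt=1.0 → body Δ=(-0.1051, -0.1239, 0.3375) → world pose (-0.2083, -0.2896, 0.6000)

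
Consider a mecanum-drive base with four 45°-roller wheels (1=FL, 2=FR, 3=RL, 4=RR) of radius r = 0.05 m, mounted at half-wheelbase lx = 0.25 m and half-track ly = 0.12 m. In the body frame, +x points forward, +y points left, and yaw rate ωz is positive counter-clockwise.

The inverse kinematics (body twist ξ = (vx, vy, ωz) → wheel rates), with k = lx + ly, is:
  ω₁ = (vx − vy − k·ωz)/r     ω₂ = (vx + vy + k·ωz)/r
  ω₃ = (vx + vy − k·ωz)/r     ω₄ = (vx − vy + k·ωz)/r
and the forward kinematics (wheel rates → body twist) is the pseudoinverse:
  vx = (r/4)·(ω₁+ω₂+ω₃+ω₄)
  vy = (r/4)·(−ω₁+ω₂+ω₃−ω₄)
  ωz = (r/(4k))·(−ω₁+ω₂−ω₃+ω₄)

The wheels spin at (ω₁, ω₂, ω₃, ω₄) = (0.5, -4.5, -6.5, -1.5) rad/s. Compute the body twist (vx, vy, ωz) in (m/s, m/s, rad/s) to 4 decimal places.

k = lx + ly = 0.25 + 0.12 = 0.3700
ω₁+ω₂+ω₃+ω₄ = -12.0000  →  vx = (0.05/4)·-12.0000 = -0.1500
−ω₁+ω₂+ω₃−ω₄ = -10.0000  →  vy = (0.05/4)·-10.0000 = -0.1250
−ω₁+ω₂−ω₃+ω₄ = 0.0000  →  ωz = (0.05/1.4800)·0.0000 = 0.0000

(-0.1500, -0.1250, 0.0000)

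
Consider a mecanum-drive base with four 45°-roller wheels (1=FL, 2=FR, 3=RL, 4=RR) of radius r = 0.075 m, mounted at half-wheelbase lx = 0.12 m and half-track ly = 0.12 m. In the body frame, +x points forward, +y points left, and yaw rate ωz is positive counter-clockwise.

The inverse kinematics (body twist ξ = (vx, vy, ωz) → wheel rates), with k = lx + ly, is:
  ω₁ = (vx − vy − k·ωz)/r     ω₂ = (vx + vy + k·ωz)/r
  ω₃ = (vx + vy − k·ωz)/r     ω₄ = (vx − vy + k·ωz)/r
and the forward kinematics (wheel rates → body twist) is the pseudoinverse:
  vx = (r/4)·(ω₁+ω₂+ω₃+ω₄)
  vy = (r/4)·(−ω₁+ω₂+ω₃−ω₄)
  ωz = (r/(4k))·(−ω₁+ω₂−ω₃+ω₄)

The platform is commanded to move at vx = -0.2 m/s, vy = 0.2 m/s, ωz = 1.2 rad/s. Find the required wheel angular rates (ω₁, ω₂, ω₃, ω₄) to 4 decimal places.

(-9.1733, 3.8400, -3.8400, -1.4933)

k = lx + ly = 0.12 + 0.12 = 0.2400;  k·ωz = 0.2400·1.2 = 0.2880
ω₁ (FL) = (vx − vy − k·ωz)/r = -0.6880/0.075 = -9.1733
ω₂ (FR) = (vx + vy + k·ωz)/r = 0.2880/0.075 = 3.8400
ω₃ (RL) = (vx + vy − k·ωz)/r = -0.2880/0.075 = -3.8400
ω₄ (RR) = (vx − vy + k·ωz)/r = -0.1120/0.075 = -1.4933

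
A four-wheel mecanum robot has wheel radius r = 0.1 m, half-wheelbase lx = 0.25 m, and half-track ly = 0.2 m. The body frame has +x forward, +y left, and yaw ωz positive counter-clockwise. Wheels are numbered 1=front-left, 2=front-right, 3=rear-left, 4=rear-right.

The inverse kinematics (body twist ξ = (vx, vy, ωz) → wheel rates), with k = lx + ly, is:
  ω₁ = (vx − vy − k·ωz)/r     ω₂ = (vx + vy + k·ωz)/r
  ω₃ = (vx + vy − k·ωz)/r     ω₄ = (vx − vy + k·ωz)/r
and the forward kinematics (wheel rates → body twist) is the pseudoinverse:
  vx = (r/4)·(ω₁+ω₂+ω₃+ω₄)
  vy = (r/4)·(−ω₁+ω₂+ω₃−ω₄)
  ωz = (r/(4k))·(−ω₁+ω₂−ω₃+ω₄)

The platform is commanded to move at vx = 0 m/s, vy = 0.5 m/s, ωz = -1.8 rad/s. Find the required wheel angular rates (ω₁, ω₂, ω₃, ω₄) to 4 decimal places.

(3.1000, -3.1000, 13.1000, -13.1000)

k = lx + ly = 0.25 + 0.2 = 0.4500;  k·ωz = 0.4500·-1.8 = -0.8100
ω₁ (FL) = (vx − vy − k·ωz)/r = 0.3100/0.1 = 3.1000
ω₂ (FR) = (vx + vy + k·ωz)/r = -0.3100/0.1 = -3.1000
ω₃ (RL) = (vx + vy − k·ωz)/r = 1.3100/0.1 = 13.1000
ω₄ (RR) = (vx − vy + k·ωz)/r = -1.3100/0.1 = -13.1000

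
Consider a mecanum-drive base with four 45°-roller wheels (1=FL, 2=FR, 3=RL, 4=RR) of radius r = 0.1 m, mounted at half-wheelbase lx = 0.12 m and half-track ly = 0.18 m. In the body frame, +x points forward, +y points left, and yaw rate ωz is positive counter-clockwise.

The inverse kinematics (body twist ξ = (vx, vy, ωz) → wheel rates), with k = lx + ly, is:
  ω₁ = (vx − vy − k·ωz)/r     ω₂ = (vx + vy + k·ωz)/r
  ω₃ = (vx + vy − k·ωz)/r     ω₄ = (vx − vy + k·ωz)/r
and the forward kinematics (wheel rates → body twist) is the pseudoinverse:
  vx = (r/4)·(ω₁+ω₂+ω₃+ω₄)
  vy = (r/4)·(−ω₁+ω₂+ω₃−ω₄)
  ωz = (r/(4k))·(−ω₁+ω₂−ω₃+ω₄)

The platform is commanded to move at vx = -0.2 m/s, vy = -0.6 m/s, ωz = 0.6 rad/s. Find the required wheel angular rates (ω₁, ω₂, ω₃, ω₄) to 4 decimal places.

(2.2000, -6.2000, -9.8000, 5.8000)

k = lx + ly = 0.12 + 0.18 = 0.3000;  k·ωz = 0.3000·0.6 = 0.1800
ω₁ (FL) = (vx − vy − k·ωz)/r = 0.2200/0.1 = 2.2000
ω₂ (FR) = (vx + vy + k·ωz)/r = -0.6200/0.1 = -6.2000
ω₃ (RL) = (vx + vy − k·ωz)/r = -0.9800/0.1 = -9.8000
ω₄ (RR) = (vx − vy + k·ωz)/r = 0.5800/0.1 = 5.8000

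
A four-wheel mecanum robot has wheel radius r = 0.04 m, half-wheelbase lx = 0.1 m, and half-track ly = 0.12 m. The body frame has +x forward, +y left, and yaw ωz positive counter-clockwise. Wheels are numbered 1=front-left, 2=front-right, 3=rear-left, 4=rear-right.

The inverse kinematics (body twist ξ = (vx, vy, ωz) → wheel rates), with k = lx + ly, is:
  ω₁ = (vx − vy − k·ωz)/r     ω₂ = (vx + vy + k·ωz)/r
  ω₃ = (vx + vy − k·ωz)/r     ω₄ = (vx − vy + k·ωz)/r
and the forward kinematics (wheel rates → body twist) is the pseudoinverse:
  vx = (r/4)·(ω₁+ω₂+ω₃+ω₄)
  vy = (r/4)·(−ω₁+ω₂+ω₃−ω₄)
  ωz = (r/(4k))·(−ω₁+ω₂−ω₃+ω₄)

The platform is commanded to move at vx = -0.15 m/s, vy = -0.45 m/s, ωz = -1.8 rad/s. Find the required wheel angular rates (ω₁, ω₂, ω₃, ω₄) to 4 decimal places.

(17.4000, -24.9000, -5.1000, -2.4000)

k = lx + ly = 0.1 + 0.12 = 0.2200;  k·ωz = 0.2200·-1.8 = -0.3960
ω₁ (FL) = (vx − vy − k·ωz)/r = 0.6960/0.04 = 17.4000
ω₂ (FR) = (vx + vy + k·ωz)/r = -0.9960/0.04 = -24.9000
ω₃ (RL) = (vx + vy − k·ωz)/r = -0.2040/0.04 = -5.1000
ω₄ (RR) = (vx − vy + k·ωz)/r = -0.0960/0.04 = -2.4000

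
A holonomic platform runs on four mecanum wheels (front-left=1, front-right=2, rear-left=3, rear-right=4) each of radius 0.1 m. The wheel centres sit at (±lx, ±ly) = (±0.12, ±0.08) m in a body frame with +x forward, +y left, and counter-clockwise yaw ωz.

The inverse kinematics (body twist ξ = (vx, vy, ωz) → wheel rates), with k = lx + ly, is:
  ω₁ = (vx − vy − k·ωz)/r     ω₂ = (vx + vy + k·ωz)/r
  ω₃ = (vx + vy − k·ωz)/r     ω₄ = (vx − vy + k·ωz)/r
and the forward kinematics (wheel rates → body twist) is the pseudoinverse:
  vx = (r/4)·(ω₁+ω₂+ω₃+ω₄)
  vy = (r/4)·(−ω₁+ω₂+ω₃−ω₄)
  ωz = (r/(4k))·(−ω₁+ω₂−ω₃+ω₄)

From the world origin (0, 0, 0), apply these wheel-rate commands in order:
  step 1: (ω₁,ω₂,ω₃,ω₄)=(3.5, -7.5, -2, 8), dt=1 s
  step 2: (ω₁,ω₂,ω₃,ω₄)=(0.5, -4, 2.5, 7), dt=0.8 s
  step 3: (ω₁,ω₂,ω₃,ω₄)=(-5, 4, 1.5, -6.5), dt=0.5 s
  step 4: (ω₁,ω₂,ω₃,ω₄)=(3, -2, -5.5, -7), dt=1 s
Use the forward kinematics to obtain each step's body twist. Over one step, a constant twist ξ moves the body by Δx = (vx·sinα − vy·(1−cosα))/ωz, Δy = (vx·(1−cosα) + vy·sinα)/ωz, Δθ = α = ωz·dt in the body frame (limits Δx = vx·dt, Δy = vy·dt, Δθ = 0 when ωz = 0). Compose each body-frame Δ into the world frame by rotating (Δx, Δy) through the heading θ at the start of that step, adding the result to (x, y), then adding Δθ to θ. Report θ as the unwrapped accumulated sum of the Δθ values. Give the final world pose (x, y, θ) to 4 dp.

(-0.2290, -0.4514, -0.8750)

step 1: ξ=(vx,vy,ωz)=(0.0500, -0.5250, -0.1250), dt=1.0 → body Δ=(0.0171, -0.5268, -0.1250) → world pose (0.0171, -0.5268, -0.1250)
step 2: ξ=(vx,vy,ωz)=(0.1500, -0.2250, 0.0000), dt=0.8 → body Δ=(0.1200, -0.1800, 0.0000) → world pose (0.1137, -0.7203, -0.1250)
step 3: ξ=(vx,vy,ωz)=(-0.1500, 0.4250, 0.1250), dt=0.5 → body Δ=(-0.0816, 0.2100, 0.0625) → world pose (0.0590, -0.5018, -0.0625)
step 4: ξ=(vx,vy,ωz)=(-0.2875, -0.0875, -0.8125), dt=1.0 → body Δ=(-0.2905, 0.0323, -0.8125) → world pose (-0.2290, -0.4514, -0.8750)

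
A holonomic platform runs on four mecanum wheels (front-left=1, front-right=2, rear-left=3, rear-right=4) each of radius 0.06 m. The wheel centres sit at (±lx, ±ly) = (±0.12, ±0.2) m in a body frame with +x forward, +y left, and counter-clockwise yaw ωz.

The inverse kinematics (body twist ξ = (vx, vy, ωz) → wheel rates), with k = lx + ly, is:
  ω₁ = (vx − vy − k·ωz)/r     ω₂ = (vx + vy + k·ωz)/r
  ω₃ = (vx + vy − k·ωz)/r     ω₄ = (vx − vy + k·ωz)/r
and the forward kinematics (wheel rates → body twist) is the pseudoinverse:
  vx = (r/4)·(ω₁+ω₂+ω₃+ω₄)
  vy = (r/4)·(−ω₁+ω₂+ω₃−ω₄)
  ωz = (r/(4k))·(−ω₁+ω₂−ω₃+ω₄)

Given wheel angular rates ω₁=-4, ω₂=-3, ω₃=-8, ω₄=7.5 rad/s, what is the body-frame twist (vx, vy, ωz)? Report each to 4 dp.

k = lx + ly = 0.12 + 0.2 = 0.3200
ω₁+ω₂+ω₃+ω₄ = -7.5000  →  vx = (0.06/4)·-7.5000 = -0.1125
−ω₁+ω₂+ω₃−ω₄ = -14.5000  →  vy = (0.06/4)·-14.5000 = -0.2175
−ω₁+ω₂−ω₃+ω₄ = 16.5000  →  ωz = (0.06/1.2800)·16.5000 = 0.7734

(-0.1125, -0.2175, 0.7734)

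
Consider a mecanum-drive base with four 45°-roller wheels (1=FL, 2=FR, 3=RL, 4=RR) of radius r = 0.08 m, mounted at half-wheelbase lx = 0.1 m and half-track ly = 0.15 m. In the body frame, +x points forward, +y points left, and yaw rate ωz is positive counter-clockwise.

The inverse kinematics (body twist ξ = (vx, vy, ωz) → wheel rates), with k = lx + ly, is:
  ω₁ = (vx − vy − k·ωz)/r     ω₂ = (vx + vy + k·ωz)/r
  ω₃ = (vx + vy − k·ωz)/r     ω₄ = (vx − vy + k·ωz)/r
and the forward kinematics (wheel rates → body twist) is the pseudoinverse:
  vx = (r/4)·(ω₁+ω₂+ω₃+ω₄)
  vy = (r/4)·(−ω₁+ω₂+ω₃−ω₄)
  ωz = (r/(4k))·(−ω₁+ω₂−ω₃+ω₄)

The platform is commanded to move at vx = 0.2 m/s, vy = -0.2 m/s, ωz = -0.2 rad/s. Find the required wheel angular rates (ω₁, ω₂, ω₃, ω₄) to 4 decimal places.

(5.6250, -0.6250, 0.6250, 4.3750)

k = lx + ly = 0.1 + 0.15 = 0.2500;  k·ωz = 0.2500·-0.2 = -0.0500
ω₁ (FL) = (vx − vy − k·ωz)/r = 0.4500/0.08 = 5.6250
ω₂ (FR) = (vx + vy + k·ωz)/r = -0.0500/0.08 = -0.6250
ω₃ (RL) = (vx + vy − k·ωz)/r = 0.0500/0.08 = 0.6250
ω₄ (RR) = (vx − vy + k·ωz)/r = 0.3500/0.08 = 4.3750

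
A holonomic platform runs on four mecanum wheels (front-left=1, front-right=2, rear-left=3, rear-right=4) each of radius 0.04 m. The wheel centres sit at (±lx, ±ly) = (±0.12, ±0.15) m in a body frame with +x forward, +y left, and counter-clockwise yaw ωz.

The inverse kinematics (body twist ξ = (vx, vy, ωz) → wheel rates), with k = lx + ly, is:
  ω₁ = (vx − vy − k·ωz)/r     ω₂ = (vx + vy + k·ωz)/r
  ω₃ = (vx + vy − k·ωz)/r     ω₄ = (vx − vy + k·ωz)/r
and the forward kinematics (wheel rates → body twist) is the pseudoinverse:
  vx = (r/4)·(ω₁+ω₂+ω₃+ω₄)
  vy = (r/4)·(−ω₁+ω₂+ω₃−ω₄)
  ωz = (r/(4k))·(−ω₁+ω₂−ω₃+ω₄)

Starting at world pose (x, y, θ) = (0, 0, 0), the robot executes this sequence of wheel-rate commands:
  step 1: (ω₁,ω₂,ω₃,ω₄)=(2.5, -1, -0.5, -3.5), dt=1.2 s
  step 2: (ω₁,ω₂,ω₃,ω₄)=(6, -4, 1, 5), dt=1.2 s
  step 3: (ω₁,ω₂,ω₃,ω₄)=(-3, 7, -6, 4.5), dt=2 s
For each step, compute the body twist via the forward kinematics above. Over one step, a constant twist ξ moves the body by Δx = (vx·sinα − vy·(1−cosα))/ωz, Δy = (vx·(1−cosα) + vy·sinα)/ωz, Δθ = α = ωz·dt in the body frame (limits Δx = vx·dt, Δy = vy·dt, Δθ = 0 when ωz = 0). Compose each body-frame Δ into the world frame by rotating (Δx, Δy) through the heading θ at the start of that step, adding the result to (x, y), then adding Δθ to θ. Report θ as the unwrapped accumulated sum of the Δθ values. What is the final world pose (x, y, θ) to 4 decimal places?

step 1: ξ=(vx,vy,ωz)=(-0.0250, -0.0050, -0.2407), dt=1.2 → body Δ=(-0.0304, -0.0016, -0.2889) → world pose (-0.0304, -0.0016, -0.2889)
step 2: ξ=(vx,vy,ωz)=(0.0800, -0.1400, -0.2222), dt=1.2 → body Δ=(0.0726, -0.1787, -0.2667) → world pose (-0.0118, -0.1936, -0.5556)
step 3: ξ=(vx,vy,ωz)=(0.0250, -0.0050, 0.7593), dt=2.0 → body Δ=(0.0391, 0.0246, 1.5185) → world pose (0.0345, -0.1933, 0.9630)

(0.0345, -0.1933, 0.9630)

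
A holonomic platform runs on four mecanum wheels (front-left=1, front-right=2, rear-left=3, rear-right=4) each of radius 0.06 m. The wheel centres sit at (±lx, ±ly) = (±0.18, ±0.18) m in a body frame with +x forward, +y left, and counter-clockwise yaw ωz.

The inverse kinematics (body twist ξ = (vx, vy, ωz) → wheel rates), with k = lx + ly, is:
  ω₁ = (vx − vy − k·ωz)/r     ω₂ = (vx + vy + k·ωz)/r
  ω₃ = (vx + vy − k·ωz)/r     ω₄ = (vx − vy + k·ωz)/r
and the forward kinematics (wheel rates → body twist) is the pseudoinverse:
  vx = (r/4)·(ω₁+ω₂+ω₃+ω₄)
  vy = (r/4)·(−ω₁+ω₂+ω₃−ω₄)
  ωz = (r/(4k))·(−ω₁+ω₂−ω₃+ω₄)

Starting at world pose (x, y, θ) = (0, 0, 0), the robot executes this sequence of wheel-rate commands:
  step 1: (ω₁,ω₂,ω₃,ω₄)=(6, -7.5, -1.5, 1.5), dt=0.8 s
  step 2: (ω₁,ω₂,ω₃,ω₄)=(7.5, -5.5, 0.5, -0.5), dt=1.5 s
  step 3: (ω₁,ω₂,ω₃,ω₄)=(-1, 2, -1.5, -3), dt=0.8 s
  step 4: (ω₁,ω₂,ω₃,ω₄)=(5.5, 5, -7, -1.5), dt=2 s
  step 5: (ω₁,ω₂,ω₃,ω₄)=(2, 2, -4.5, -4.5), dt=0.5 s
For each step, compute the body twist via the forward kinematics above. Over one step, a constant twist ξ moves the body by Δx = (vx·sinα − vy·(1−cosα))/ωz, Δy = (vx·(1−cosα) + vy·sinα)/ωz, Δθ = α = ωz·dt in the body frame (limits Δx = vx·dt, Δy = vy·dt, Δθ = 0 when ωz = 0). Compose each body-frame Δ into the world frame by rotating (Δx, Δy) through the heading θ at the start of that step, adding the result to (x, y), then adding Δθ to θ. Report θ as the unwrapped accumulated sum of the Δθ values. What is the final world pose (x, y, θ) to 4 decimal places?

(-0.3118, -0.4723, -0.7583)

step 1: ξ=(vx,vy,ωz)=(-0.0225, -0.2475, -0.4375), dt=0.8 → body Δ=(-0.0519, -0.1909, -0.3500) → world pose (-0.0519, -0.1909, -0.3500)
step 2: ξ=(vx,vy,ωz)=(0.0300, -0.1800, -0.5833), dt=1.5 → body Δ=(-0.0713, -0.2553, -0.8750) → world pose (-0.2065, -0.4062, -1.2250)
step 3: ξ=(vx,vy,ωz)=(-0.0525, 0.0675, 0.0625), dt=0.8 → body Δ=(-0.0433, 0.0529, 0.0500) → world pose (-0.1714, -0.3475, -1.1750)
step 4: ξ=(vx,vy,ωz)=(0.0300, -0.0900, 0.2083), dt=2.0 → body Δ=(0.0952, -0.1625, 0.4167) → world pose (-0.2846, -0.4981, -0.7583)
step 5: ξ=(vx,vy,ωz)=(-0.0750, 0.0000, 0.0000), dt=0.5 → body Δ=(-0.0375, 0.0000, 0.0000) → world pose (-0.3118, -0.4723, -0.7583)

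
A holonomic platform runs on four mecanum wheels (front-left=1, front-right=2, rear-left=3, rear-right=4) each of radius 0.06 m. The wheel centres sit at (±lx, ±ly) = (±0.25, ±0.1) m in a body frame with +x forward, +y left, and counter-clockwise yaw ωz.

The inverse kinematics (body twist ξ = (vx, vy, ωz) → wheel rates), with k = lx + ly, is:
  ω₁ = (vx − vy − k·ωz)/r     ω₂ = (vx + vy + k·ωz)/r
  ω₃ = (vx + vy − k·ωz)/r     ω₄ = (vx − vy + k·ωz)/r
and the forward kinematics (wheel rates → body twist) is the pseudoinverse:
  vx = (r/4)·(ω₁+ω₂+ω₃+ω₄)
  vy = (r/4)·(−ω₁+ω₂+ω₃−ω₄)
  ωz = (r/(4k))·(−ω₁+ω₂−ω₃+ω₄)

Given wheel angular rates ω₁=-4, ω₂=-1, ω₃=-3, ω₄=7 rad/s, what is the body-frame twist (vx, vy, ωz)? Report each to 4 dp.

(-0.0150, -0.1050, 0.5571)

k = lx + ly = 0.25 + 0.1 = 0.3500
ω₁+ω₂+ω₃+ω₄ = -1.0000  →  vx = (0.06/4)·-1.0000 = -0.0150
−ω₁+ω₂+ω₃−ω₄ = -7.0000  →  vy = (0.06/4)·-7.0000 = -0.1050
−ω₁+ω₂−ω₃+ω₄ = 13.0000  →  ωz = (0.06/1.4000)·13.0000 = 0.5571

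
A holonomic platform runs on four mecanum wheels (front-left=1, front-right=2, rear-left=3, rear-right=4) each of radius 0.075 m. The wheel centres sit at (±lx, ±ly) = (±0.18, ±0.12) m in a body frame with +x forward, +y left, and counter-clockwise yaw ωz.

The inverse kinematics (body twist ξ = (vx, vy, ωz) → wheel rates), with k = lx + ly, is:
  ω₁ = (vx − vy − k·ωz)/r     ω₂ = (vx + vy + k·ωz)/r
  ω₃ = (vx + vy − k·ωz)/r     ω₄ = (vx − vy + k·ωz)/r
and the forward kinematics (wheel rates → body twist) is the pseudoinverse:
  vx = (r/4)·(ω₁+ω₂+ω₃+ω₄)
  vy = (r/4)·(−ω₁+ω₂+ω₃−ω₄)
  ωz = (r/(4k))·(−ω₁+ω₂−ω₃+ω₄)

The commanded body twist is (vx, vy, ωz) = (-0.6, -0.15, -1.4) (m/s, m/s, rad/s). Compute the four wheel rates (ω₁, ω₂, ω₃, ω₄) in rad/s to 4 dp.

k = lx + ly = 0.18 + 0.12 = 0.3000;  k·ωz = 0.3000·-1.4 = -0.4200
ω₁ (FL) = (vx − vy − k·ωz)/r = -0.0300/0.075 = -0.4000
ω₂ (FR) = (vx + vy + k·ωz)/r = -1.1700/0.075 = -15.6000
ω₃ (RL) = (vx + vy − k·ωz)/r = -0.3300/0.075 = -4.4000
ω₄ (RR) = (vx − vy + k·ωz)/r = -0.8700/0.075 = -11.6000

(-0.4000, -15.6000, -4.4000, -11.6000)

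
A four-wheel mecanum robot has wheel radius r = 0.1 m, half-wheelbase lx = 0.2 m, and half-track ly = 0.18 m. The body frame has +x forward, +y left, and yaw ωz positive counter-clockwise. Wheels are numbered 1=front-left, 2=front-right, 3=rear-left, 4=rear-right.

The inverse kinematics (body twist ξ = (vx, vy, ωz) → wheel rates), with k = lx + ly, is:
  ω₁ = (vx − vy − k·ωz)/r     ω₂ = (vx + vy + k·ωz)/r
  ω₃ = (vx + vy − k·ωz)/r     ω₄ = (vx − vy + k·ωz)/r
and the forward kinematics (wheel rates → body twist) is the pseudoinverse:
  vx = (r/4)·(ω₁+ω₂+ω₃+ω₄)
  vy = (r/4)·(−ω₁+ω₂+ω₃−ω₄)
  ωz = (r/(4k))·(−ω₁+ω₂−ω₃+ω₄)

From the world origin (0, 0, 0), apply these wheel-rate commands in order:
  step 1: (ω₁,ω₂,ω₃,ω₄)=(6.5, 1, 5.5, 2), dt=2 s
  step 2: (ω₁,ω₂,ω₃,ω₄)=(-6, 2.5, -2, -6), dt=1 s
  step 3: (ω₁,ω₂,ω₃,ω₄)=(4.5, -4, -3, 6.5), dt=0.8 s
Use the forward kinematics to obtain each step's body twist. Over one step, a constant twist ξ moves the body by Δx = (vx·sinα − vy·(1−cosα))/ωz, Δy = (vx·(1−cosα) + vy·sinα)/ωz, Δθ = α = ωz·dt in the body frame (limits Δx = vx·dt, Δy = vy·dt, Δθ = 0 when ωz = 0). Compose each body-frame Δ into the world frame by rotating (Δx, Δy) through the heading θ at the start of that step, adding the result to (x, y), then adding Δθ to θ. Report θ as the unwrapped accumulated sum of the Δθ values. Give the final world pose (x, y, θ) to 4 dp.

step 1: ξ=(vx,vy,ωz)=(0.3750, -0.0500, -0.5921), dt=2.0 → body Δ=(0.5340, -0.4728, -1.1842) → world pose (0.5340, -0.4728, -1.1842)
step 2: ξ=(vx,vy,ωz)=(-0.2875, 0.3125, 0.2961), dt=1.0 → body Δ=(-0.3292, 0.2657, 0.2961) → world pose (0.6560, -0.0676, -0.8882)
step 3: ξ=(vx,vy,ωz)=(0.1000, -0.4500, 0.0658), dt=0.8 → body Δ=(0.0894, -0.3577, 0.0526) → world pose (0.4348, -0.3627, -0.8355)

(0.4348, -0.3627, -0.8355)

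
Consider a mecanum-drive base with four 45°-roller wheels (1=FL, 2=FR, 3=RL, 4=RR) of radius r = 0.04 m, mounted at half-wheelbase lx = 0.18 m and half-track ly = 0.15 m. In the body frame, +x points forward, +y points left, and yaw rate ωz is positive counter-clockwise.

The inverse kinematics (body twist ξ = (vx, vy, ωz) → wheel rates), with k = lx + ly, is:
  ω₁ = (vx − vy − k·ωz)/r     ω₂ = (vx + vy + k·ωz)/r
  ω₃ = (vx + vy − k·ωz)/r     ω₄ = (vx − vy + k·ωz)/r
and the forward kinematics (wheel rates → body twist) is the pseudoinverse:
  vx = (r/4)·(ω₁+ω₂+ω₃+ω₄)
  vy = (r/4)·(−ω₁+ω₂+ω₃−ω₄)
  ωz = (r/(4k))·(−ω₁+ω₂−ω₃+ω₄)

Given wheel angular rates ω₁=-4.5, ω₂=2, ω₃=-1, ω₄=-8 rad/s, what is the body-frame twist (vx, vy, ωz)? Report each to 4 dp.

(-0.1150, 0.1350, -0.0152)

k = lx + ly = 0.18 + 0.15 = 0.3300
ω₁+ω₂+ω₃+ω₄ = -11.5000  →  vx = (0.04/4)·-11.5000 = -0.1150
−ω₁+ω₂+ω₃−ω₄ = 13.5000  →  vy = (0.04/4)·13.5000 = 0.1350
−ω₁+ω₂−ω₃+ω₄ = -0.5000  →  ωz = (0.04/1.3200)·-0.5000 = -0.0152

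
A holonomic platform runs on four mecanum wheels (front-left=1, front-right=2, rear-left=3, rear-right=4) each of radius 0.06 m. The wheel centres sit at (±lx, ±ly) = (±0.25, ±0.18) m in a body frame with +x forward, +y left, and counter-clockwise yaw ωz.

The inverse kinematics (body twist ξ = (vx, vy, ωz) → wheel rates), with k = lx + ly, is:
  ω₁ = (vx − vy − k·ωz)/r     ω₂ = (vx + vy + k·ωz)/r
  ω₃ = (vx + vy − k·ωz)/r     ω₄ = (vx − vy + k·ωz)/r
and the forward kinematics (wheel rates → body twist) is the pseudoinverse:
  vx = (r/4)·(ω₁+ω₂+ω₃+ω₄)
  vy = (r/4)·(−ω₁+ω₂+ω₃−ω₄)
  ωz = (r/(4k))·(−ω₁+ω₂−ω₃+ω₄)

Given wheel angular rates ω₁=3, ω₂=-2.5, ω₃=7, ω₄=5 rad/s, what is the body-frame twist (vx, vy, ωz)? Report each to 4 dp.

k = lx + ly = 0.25 + 0.18 = 0.4300
ω₁+ω₂+ω₃+ω₄ = 12.5000  →  vx = (0.06/4)·12.5000 = 0.1875
−ω₁+ω₂+ω₃−ω₄ = -3.5000  →  vy = (0.06/4)·-3.5000 = -0.0525
−ω₁+ω₂−ω₃+ω₄ = -7.5000  →  ωz = (0.06/1.7200)·-7.5000 = -0.2616

(0.1875, -0.0525, -0.2616)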